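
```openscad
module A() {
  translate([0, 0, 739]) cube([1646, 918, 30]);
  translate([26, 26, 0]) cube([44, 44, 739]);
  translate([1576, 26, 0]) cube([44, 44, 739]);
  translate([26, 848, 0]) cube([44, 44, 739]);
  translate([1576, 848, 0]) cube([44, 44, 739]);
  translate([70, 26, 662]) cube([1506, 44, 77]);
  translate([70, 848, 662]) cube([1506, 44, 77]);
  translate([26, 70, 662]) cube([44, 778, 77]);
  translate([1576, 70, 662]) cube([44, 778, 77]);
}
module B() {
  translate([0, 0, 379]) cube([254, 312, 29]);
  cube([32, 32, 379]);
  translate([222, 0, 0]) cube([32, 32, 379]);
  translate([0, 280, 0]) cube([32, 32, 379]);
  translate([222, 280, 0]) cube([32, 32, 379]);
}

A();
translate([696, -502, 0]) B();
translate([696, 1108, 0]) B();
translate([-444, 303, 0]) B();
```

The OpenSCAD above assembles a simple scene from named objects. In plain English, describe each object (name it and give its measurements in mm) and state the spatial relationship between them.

A is a rectangular dining table. The top is 1646×918×30 mm with its upper surface at z = 769 mm. It stands on four 44×44 mm square legs, each inset 26 mm from the nearest pair of top edges, running from the floor to the underside of the top. Four apron rails, 44 mm thick and 77 mm tall, run between adjacent legs with their top edges flush with the underside of the top and their outer faces flush with the legs' outer faces.

B is a simple wooden stool: a rectangular seat 254 mm (x) by 312 mm (y), 29 mm thick, top face at z = 408 mm, on four square legs, each 32×32 mm in cross-section. The legs rest on z = 0, each flush with a corner of the seat.

Three stools sit around the table at the −y, +y, −x sides.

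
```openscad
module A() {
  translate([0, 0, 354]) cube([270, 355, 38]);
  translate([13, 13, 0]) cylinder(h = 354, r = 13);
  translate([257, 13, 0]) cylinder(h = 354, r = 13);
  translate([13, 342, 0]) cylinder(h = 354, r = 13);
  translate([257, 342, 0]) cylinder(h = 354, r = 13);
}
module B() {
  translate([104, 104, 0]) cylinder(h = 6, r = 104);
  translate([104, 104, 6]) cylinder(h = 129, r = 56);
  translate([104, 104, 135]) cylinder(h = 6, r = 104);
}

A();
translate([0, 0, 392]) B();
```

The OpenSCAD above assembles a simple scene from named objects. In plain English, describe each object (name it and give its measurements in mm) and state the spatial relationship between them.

A is a simple wooden stool: a rectangular seat 270 mm (x) by 355 mm (y), 38 mm thick, top face at z = 392 mm, on four round legs, each 26 mm in diameter. The legs rest on z = 0, each leg's axis is inset half a diameter from the nearest pair of seat edges (so the leg's bounding box is flush with the corner).

B is a spool: two coaxial disc flanges of radius 104 mm and thickness 6 mm, joined by a core cylinder of radius 56 mm and height 129 mm. The lower flange rests on z = 0 and the three cylinders share a vertical axis.

The spool is on top of the stool.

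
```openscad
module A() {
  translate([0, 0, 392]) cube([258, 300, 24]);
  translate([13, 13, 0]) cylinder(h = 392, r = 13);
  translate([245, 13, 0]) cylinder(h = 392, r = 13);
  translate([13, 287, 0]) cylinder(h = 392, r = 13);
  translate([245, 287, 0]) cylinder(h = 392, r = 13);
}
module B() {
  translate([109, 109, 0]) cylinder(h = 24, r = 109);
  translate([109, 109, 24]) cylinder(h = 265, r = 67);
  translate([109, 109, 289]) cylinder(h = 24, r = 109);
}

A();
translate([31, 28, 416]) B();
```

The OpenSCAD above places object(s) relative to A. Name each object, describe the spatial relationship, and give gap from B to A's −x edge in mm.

A is a stool. B is a spool. The spool is on top of the stool. The gap from the spool to the stool's −x edge is 31 mm.

The spool's min-x is at 31; the stool's min-x is 0; gap = 31 mm.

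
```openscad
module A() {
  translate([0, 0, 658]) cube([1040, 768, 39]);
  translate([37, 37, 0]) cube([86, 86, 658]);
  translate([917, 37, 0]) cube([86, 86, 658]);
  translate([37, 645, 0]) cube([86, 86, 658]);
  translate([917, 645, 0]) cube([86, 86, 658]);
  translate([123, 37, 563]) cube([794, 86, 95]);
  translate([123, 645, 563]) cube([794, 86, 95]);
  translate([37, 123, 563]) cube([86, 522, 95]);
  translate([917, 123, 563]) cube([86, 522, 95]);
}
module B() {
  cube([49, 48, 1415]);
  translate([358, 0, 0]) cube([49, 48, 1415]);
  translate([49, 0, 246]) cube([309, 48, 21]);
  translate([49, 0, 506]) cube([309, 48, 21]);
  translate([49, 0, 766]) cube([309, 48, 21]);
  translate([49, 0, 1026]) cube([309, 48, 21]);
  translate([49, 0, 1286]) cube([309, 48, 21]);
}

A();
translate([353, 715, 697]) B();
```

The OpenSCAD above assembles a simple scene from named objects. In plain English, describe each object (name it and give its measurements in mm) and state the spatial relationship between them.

A is a table: top 1040 mm (x) × 768 mm (y), 39 mm thick, upper face at z = 697 mm, on four 86×86 mm square legs, each inset 37 mm from the nearest pair of top edges, running from z = 0 to the bottom of the top. Four apron rails, 86 mm thick and 95 mm tall, run between adjacent legs with their top edges flush with the underside of the top and their outer faces flush with the legs' outer faces.

B is a wooden ladder with two side rails of 49×48 mm section and 1415 mm height, set 407 mm apart overall. Between them run 5 rectangular rungs (48 mm deep, 21 mm thick), front faces flush with the rails' −y face. The bottom of the first rung is 246 mm above the floor and each subsequent rung is 260 mm higher than the one below.

The ladder is on top of the table.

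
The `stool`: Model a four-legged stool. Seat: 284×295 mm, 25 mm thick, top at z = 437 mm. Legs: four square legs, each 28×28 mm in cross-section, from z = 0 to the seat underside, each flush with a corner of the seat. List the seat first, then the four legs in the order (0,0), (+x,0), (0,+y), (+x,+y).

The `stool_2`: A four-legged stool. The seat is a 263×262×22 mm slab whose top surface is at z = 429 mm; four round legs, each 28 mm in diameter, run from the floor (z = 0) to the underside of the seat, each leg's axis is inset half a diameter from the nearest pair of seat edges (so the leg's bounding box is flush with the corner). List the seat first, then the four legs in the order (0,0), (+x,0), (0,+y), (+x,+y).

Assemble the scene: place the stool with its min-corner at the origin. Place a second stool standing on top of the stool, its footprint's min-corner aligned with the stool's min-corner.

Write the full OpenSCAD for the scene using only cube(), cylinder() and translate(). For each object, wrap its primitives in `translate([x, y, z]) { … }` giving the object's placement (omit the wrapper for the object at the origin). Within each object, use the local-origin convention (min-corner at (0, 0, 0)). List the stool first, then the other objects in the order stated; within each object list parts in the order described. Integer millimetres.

translate([0, 0, 412]) cube([284, 295, 25]);
cube([28, 28, 412]);
translate([256, 0, 0]) cube([28, 28, 412]);
translate([0, 267, 0]) cube([28, 28, 412]);
translate([256, 267, 0]) cube([28, 28, 412]);
translate([0, 0, 437]) {
  translate([0, 0, 407]) cube([263, 262, 22]);
  translate([14, 14, 0]) cylinder(h = 407, r = 14);
  translate([249, 14, 0]) cylinder(h = 407, r = 14);
  translate([14, 248, 0]) cylinder(h = 407, r = 14);
  translate([249, 248, 0]) cylinder(h = 407, r = 14);
}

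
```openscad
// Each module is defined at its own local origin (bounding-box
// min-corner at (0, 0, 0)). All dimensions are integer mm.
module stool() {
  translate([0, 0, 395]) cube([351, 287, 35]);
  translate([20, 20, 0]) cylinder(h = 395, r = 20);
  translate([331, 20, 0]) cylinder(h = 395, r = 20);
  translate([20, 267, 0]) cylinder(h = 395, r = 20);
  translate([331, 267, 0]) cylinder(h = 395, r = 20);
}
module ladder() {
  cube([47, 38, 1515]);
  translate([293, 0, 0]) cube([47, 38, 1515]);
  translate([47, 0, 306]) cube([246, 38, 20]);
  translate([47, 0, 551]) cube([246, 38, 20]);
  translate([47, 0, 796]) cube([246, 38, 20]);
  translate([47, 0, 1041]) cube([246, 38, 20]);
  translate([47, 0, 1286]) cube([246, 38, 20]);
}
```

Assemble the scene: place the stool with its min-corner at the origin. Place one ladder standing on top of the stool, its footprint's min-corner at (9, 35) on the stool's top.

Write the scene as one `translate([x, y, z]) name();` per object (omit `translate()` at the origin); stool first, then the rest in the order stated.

stool();
translate([9, 35, 430]) ladder();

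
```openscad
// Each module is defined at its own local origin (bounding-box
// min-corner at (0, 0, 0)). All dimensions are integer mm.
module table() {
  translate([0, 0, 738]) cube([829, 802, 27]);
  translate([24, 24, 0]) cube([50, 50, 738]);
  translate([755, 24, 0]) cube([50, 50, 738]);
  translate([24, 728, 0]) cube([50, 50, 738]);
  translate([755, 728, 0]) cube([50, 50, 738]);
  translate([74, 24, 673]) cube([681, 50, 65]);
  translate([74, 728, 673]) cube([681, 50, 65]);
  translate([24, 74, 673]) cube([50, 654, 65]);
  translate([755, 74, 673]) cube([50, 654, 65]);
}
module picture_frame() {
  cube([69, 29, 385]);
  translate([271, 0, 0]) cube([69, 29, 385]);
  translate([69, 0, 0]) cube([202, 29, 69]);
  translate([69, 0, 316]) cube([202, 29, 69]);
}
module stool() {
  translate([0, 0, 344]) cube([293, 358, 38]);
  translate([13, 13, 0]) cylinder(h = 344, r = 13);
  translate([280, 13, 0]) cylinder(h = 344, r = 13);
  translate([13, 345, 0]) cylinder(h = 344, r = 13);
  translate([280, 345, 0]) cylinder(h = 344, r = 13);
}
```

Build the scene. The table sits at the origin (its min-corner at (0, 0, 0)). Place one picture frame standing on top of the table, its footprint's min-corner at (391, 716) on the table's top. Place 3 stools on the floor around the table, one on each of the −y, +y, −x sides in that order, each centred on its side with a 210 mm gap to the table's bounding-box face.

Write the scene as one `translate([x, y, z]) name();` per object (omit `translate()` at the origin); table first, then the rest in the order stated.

table();
translate([391, 716, 765]) picture_frame();
translate([268, -568, 0]) stool();
translate([268, 1012, 0]) stool();
translate([-503, 222, 0]) stool();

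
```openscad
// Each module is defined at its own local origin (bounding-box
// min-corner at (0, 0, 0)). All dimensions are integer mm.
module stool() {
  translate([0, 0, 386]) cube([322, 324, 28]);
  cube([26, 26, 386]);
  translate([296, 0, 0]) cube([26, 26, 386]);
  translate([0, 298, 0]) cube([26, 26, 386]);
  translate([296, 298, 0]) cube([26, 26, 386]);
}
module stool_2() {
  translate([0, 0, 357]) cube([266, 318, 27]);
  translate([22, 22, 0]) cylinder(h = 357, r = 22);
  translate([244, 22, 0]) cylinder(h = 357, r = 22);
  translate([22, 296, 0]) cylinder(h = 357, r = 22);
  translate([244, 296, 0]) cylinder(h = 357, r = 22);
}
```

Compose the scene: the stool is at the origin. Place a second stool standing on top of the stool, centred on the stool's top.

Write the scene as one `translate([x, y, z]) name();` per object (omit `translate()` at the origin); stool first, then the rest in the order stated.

stool();
translate([28, 3, 414]) stool_2();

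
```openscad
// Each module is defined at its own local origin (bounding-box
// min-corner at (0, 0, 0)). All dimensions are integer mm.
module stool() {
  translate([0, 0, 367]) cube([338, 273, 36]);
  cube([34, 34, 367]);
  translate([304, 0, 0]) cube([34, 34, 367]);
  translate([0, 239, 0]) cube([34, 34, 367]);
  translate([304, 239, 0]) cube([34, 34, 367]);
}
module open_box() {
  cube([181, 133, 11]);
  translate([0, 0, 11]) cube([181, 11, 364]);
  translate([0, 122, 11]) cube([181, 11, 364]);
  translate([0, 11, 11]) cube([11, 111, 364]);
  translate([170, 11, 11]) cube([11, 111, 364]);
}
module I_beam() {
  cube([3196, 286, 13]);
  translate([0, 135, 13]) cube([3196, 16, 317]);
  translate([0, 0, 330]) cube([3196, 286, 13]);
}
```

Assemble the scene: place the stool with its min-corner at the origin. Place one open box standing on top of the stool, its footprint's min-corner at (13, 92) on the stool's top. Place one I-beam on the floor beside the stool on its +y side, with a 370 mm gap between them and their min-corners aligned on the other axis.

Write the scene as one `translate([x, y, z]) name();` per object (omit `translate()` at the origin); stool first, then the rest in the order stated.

stool();
translate([13, 92, 403]) open_box();
translate([0, 643, 0]) I_beam();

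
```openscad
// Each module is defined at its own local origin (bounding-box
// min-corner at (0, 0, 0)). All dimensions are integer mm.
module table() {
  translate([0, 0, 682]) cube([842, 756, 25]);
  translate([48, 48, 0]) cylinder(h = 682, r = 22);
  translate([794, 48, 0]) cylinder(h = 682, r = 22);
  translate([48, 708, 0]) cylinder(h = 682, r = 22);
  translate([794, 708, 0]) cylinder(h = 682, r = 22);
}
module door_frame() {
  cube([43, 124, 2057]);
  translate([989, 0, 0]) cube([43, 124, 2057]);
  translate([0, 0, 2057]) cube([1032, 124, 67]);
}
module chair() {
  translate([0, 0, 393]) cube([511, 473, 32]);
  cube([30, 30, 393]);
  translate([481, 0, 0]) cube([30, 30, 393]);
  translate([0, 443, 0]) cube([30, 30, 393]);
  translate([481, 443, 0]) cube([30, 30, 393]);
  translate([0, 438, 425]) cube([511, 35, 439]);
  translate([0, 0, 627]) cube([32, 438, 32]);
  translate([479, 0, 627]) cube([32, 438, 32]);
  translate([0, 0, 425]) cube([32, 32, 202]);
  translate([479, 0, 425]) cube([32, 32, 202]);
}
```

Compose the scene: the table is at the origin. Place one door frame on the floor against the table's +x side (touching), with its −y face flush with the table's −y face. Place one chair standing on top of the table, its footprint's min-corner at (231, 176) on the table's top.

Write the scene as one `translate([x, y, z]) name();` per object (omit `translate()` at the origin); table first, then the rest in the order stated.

table();
translate([842, 0, 0]) door_frame();
translate([231, 176, 707]) chair();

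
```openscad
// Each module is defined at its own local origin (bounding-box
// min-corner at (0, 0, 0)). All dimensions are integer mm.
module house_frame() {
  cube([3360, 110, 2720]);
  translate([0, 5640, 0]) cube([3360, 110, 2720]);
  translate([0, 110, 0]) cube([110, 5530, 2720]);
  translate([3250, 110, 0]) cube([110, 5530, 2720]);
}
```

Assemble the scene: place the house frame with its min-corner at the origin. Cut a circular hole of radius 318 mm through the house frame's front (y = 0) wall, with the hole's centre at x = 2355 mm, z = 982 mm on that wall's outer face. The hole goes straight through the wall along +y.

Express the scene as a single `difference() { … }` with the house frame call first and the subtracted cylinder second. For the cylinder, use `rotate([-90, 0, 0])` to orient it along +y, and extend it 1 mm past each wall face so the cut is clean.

difference() {
  house_frame();
  translate([2355, -1, 982]) rotate([-90, 0, 0]) cylinder(h = 112, r = 318);
}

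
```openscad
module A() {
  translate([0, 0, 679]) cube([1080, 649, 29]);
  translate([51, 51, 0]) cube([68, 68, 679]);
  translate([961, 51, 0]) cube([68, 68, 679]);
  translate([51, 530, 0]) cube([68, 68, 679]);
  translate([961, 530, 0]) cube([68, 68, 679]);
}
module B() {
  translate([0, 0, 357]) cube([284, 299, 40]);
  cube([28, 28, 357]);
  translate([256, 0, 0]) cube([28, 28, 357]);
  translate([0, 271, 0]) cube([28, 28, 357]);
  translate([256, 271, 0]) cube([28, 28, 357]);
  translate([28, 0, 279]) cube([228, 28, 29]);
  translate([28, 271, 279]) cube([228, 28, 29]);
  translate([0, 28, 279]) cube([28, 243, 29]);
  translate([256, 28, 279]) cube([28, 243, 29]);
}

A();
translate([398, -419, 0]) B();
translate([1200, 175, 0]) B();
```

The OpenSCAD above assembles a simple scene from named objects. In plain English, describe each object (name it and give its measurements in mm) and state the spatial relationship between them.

A is a table: top 1080 mm (x) × 649 mm (y), 29 mm thick, upper face at z = 708 mm, on four 68×68 mm square legs, each inset 51 mm from the nearest pair of top edges, running from z = 0 to the bottom of the top.

B is a simple wooden stool: a rectangular seat 284 mm (x) by 299 mm (y), 40 mm thick, top face at z = 397 mm, on four square legs, each 28×28 mm in cross-section. The legs rest on z = 0, each flush with a corner of the seat. Four stretchers, 28 mm wide and 29 mm tall, connect adjacent legs with their undersides at z = 279 mm, each running between the inner faces of the legs it joins and aligned with the legs' outer faces on the other axis.

Two stools sit around the table at the −y, +x sides.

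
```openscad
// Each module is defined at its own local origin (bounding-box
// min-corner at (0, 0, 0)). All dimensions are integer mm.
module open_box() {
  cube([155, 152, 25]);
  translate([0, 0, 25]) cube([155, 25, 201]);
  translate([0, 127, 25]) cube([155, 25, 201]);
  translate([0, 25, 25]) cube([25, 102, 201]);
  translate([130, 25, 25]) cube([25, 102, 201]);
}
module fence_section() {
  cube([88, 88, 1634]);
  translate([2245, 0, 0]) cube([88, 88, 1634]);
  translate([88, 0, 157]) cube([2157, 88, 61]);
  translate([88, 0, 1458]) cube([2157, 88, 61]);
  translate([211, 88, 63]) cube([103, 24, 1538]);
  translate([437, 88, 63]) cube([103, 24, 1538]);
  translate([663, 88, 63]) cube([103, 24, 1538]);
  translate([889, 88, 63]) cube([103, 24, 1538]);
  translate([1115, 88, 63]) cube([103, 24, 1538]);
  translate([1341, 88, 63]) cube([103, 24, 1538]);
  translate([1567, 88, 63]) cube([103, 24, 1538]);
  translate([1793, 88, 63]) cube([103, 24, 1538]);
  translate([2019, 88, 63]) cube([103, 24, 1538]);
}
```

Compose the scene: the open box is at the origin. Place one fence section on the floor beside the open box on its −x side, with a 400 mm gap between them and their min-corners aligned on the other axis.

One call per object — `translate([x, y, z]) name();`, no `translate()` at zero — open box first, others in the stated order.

open_box();
translate([-2733, 0, 0]) fence_section();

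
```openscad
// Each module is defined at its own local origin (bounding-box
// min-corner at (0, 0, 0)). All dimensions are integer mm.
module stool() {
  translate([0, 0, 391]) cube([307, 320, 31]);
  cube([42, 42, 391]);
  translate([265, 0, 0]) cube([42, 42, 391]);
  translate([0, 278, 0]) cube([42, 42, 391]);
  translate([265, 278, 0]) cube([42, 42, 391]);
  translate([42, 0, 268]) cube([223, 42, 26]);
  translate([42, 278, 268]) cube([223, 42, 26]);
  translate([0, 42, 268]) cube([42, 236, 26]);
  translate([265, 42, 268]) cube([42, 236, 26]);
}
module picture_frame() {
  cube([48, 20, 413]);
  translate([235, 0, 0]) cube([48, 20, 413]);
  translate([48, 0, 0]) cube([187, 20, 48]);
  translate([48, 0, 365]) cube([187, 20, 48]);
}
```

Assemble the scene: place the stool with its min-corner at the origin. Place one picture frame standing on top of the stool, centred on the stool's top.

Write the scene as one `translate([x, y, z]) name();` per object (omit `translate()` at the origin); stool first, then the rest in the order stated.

stool();
translate([12, 150, 422]) picture_frame();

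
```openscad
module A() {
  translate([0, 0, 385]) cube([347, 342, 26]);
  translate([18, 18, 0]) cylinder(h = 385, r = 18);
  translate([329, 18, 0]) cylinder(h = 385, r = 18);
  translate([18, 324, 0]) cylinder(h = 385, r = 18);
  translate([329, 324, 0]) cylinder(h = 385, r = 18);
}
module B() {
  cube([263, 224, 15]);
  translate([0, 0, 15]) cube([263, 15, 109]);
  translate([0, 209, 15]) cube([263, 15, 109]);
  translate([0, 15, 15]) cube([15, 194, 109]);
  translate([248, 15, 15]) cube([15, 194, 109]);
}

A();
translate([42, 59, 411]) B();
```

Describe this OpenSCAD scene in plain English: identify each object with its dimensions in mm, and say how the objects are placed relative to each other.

A is a four-legged stool. The seat is a 347×342×26 mm slab whose top surface is at z = 411 mm; four round legs, each 36 mm in diameter, run from the floor (z = 0) to the underside of the seat, each leg's axis is inset half a diameter from the nearest pair of seat edges (so the leg's bounding box is flush with the corner).

B is an open storage box with external size 263×224×124 mm and wall thickness 15 mm (the base is also 15 mm thick). The base covers the whole footprint; the four walls stand on the base, with the y-facing walls full-width and the x-facing walls fitting between their inner faces.

The open box is on top of the stool, centred.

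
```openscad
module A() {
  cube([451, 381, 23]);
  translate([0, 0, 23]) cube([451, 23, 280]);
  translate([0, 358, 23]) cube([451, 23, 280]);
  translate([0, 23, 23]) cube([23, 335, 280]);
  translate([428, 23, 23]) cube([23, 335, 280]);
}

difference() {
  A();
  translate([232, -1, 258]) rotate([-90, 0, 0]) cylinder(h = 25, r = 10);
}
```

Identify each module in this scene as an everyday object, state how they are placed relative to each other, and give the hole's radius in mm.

The subtracted cylinder has r = 10 mm.

A is an open box. The open box has a circular hole through its front wall. The hole's radius is 10 mm.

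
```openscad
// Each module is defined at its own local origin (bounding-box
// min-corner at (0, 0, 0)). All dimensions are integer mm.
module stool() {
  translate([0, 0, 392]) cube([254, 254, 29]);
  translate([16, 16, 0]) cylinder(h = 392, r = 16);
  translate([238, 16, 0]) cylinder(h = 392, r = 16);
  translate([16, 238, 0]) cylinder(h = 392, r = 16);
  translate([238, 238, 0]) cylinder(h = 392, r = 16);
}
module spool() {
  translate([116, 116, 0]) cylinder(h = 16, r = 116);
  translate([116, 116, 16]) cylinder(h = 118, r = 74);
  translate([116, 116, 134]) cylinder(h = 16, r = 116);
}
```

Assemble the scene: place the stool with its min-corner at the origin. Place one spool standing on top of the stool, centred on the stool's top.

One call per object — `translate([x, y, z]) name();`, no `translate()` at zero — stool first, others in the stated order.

stool();
translate([11, 11, 421]) spool();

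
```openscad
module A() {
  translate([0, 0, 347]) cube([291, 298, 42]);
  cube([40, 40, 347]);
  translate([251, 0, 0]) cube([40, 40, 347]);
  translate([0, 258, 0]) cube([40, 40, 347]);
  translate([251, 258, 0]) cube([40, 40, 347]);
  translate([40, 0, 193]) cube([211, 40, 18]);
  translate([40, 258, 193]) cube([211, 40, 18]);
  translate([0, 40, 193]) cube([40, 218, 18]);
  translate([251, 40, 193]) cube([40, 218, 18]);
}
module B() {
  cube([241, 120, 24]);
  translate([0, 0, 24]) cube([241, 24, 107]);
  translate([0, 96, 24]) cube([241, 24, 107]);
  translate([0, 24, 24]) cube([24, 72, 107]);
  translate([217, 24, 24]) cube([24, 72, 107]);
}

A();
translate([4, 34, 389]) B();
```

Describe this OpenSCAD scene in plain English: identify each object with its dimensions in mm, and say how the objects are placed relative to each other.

A is a four-legged stool. The seat is 291×298 mm, 42 mm thick, top at z = 389 mm. It stands on four square legs, each 40×40 mm in cross-section, from z = 0 to the seat underside, each flush with a corner of the seat. Four stretchers, 40 mm wide and 18 mm tall, connect adjacent legs with their undersides at z = 193 mm, each running between the inner faces of the legs it joins and aligned with the legs' outer faces on the other axis.

B is an open-topped rectangular box: outside dimensions 241×120×131 mm, with a uniform wall and base thickness of 24 mm. The base is a full 241×120 slab on the floor; four walls sit on top of the base. The front and back walls (the −y and +y sides) span the full width; the two side walls fit between them.

The open box is on top of the stool.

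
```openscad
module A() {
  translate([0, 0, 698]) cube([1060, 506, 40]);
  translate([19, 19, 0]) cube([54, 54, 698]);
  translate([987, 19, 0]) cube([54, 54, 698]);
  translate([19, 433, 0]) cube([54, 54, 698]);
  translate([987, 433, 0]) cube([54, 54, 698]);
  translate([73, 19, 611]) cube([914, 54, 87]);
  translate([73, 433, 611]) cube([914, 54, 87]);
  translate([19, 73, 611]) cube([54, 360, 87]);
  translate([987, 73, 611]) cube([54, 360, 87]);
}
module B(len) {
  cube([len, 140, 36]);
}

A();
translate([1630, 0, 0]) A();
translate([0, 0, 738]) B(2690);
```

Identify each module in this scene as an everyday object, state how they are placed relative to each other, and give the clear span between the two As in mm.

A is a table. B is a beam. A beam spans the tops of two tables. The clear span between the two tables is 570 mm.

Second table starts at x = 1630; first ends at x = 1060; clear span = 1630 − 1060 = 570 mm.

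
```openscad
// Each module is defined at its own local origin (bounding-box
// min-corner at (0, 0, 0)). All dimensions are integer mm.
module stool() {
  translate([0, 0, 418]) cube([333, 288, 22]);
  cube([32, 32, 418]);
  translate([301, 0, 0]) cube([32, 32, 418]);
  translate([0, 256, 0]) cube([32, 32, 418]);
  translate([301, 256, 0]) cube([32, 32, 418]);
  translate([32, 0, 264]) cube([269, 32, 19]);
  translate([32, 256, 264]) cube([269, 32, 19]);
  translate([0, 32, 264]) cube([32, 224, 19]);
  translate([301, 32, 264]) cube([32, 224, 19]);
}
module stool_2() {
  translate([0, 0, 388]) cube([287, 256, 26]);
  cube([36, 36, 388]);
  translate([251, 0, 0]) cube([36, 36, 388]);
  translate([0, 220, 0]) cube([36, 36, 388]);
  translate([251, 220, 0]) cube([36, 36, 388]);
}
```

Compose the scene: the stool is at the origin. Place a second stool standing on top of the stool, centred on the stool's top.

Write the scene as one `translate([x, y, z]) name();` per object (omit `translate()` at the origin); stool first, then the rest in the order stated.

stool();
translate([23, 16, 440]) stool_2();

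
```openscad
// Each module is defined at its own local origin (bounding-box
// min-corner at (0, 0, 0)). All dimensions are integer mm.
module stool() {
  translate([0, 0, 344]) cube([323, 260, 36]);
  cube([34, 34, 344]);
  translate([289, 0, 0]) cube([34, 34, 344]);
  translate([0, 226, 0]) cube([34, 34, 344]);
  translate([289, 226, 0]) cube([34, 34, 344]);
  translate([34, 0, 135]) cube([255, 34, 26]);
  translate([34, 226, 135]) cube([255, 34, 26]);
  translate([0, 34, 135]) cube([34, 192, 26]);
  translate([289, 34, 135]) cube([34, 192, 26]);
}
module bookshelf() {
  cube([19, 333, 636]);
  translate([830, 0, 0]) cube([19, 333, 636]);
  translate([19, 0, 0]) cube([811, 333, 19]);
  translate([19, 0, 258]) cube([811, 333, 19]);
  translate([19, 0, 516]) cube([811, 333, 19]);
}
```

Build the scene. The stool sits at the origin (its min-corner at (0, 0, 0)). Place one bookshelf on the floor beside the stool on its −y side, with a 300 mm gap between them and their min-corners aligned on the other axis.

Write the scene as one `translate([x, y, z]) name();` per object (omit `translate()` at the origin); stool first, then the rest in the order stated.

stool();
translate([0, -633, 0]) bookshelf();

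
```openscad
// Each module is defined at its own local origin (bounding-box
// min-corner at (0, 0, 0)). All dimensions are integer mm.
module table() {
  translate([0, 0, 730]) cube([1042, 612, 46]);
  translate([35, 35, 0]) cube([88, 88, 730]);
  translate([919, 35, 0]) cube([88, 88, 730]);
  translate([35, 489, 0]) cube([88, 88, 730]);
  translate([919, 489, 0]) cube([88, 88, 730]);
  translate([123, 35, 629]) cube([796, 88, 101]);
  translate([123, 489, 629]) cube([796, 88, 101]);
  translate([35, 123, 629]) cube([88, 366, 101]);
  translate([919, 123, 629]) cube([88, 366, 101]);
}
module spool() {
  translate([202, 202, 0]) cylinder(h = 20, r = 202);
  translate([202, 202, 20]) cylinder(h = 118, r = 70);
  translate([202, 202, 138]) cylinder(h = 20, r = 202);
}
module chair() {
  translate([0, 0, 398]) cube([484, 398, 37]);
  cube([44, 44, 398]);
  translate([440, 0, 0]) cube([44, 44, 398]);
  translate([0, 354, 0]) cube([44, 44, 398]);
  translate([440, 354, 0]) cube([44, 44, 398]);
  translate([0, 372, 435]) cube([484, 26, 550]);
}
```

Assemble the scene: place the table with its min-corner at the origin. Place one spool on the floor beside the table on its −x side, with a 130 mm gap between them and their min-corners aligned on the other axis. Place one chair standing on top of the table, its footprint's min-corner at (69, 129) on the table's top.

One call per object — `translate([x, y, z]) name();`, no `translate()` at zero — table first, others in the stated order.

table();
translate([-534, 0, 0]) spool();
translate([69, 129, 776]) chair();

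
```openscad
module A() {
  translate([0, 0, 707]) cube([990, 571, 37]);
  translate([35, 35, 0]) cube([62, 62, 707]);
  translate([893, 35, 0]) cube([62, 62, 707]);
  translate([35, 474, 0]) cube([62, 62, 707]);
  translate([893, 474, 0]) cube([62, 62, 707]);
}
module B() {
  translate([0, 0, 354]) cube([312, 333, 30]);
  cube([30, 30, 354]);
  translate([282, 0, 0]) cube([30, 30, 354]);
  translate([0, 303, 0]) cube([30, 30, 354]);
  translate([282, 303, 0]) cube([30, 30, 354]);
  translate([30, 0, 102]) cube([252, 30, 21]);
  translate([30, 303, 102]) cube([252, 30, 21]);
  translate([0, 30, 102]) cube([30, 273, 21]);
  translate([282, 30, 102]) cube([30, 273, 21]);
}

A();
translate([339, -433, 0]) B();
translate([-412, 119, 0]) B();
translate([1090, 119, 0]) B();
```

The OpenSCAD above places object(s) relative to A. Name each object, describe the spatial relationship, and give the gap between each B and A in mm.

A is a table. B is a stool. Three stools sit around the table at the −y, −x, +x sides. The gap between each stool and the table is 100 mm.

Each stool's nearest face is 100 mm from the table's bounding box.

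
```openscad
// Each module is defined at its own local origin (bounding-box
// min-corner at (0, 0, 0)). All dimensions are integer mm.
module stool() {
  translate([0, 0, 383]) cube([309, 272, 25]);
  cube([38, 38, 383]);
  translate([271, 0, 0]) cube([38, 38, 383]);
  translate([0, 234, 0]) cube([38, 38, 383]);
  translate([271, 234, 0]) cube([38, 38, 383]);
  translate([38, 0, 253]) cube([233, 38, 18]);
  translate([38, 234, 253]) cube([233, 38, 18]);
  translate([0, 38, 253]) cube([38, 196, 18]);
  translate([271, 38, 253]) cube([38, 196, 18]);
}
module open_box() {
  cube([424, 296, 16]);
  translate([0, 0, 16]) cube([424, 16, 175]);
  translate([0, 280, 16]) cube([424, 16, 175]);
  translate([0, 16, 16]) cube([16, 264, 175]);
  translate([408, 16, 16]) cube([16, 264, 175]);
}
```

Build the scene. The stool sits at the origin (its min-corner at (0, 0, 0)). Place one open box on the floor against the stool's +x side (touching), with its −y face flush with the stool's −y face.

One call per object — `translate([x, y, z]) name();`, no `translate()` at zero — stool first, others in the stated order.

stool();
translate([309, 0, 0]) open_box();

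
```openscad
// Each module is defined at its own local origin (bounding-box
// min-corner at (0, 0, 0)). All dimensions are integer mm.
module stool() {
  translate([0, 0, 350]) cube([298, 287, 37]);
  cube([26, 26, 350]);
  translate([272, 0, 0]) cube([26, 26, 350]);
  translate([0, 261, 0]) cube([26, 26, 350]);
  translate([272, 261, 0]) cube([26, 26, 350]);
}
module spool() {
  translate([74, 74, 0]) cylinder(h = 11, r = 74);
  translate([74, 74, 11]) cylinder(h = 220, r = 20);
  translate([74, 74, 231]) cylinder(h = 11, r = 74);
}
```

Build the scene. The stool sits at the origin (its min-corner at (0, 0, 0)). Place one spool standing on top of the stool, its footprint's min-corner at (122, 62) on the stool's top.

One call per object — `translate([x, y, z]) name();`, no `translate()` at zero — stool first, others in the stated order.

stool();
translate([122, 62, 387]) spool();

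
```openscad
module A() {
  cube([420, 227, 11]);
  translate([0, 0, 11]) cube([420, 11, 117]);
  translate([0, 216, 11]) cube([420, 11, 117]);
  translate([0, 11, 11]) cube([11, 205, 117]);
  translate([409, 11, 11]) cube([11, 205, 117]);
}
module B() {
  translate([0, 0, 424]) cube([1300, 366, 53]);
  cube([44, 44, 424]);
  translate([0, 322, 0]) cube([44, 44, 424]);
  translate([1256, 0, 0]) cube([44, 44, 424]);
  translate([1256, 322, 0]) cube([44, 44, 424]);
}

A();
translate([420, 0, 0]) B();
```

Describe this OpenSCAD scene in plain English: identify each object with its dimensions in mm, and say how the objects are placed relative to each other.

A is an open storage box with external size 420×227×128 mm and wall thickness 11 mm (the base is also 11 mm thick). The base covers the whole footprint; the four walls stand on the base, with the y-facing walls full-width and the x-facing walls fitting between their inner faces.

B is a long wooden bench with a 1300 mm (x) × 366 mm (y) seat, 53 mm thick, its top surface 477 mm above the floor. Four 44 mm square legs at the seat corners, flush with the edges, run from z = 0 to the seat underside.

The bench is against the open box's +x side, with their −y faces flush.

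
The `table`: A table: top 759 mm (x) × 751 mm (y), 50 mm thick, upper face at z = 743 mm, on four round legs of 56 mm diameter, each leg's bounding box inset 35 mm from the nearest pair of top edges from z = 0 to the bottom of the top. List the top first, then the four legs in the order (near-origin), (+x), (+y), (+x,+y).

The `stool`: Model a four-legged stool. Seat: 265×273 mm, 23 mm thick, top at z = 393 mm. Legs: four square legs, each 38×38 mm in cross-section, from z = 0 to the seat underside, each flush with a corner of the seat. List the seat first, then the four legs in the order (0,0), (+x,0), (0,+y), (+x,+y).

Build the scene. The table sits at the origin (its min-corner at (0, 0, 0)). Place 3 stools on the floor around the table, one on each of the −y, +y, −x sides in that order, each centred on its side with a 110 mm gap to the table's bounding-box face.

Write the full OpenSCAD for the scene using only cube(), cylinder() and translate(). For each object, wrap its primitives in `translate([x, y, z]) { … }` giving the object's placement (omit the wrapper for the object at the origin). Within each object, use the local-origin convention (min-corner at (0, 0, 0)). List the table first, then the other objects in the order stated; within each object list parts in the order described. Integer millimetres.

translate([0, 0, 693]) cube([759, 751, 50]);
translate([63, 63, 0]) cylinder(h = 693, r = 28);
translate([696, 63, 0]) cylinder(h = 693, r = 28);
translate([63, 688, 0]) cylinder(h = 693, r = 28);
translate([696, 688, 0]) cylinder(h = 693, r = 28);
translate([247, -383, 0]) {
  translate([0, 0, 370]) cube([265, 273, 23]);
  cube([38, 38, 370]);
  translate([227, 0, 0]) cube([38, 38, 370]);
  translate([0, 235, 0]) cube([38, 38, 370]);
  translate([227, 235, 0]) cube([38, 38, 370]);
}
translate([247, 861, 0]) {
  translate([0, 0, 370]) cube([265, 273, 23]);
  cube([38, 38, 370]);
  translate([227, 0, 0]) cube([38, 38, 370]);
  translate([0, 235, 0]) cube([38, 38, 370]);
  translate([227, 235, 0]) cube([38, 38, 370]);
}
translate([-375, 239, 0]) {
  translate([0, 0, 370]) cube([265, 273, 23]);
  cube([38, 38, 370]);
  translate([227, 0, 0]) cube([38, 38, 370]);
  translate([0, 235, 0]) cube([38, 38, 370]);
  translate([227, 235, 0]) cube([38, 38, 370]);
}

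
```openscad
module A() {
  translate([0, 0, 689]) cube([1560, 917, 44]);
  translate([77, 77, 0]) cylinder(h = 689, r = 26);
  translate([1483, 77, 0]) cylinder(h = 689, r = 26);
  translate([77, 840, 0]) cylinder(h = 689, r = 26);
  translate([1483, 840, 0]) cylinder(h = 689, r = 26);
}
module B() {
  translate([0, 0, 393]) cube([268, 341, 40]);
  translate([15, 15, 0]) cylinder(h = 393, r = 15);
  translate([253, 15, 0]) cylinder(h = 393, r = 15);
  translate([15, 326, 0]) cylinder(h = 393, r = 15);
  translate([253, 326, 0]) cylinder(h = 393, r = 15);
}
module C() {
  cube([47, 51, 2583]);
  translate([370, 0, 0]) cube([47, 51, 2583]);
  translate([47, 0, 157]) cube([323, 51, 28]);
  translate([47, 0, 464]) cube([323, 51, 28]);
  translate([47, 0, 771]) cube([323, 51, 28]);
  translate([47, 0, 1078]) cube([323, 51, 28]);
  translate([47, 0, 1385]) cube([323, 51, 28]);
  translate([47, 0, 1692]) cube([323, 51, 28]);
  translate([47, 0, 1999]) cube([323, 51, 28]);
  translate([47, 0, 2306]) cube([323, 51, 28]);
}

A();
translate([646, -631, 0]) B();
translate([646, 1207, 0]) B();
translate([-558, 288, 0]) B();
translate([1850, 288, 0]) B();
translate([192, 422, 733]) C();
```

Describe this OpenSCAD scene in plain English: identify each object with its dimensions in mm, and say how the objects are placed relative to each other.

A is a table: top 1560 mm (x) × 917 mm (y), 44 mm thick, upper face at z = 733 mm, on four round legs of 52 mm diameter, each leg's bounding box inset 51 mm from the nearest pair of top edges, running from z = 0 to the bottom of the top.

B is a four-legged stool. The seat is a 268×341×40 mm slab whose top surface is at z = 433 mm; four round legs, each 30 mm in diameter, run from the floor (z = 0) to the underside of the seat, each leg's axis is inset half a diameter from the nearest pair of seat edges (so the leg's bounding box is flush with the corner).

C is a straight ladder. Two 47×51 mm vertical rails, 2583 mm tall, stand 417 mm apart (outside-to-outside) with their front faces coplanar on the −y side. 8 rungs, each 51 mm deep and 28 mm tall, span between the inner faces of the rails, front faces flush with the rails. The lowest rung's underside is at z = 157 mm and rungs are spaced 307 mm apart (underside to underside).

Four stools sit around the table at the −y, +y, −x, +x sides. The ladder is on top of the table.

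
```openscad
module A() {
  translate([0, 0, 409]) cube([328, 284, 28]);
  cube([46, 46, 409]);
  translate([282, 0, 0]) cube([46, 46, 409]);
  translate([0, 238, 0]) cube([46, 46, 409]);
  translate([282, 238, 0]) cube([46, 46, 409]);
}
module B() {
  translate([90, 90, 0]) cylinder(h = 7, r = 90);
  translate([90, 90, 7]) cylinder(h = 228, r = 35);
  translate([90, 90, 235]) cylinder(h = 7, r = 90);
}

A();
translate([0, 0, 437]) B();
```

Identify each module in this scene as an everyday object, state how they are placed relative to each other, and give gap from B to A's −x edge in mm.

The spool's min-x is at 0; the stool's min-x is 0; gap = 0 mm.

A is a stool. B is a spool. The spool is on top of the stool. The gap from the spool to the stool's −x edge is 0 mm.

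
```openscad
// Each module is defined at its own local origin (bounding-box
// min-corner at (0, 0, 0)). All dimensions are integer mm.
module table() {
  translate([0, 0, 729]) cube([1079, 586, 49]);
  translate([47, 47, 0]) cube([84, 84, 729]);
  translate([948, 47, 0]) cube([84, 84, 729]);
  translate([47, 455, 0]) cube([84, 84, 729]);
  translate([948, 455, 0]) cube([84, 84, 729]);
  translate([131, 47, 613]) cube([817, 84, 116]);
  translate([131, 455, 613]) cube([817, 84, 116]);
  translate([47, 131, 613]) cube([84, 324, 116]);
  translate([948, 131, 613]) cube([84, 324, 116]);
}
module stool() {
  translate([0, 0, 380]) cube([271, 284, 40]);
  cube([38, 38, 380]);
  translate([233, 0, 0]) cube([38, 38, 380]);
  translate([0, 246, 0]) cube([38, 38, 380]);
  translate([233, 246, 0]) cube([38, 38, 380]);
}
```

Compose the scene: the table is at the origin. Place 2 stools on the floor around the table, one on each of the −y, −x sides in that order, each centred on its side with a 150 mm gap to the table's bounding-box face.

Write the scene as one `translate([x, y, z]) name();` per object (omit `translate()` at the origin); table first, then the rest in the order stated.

table();
translate([404, -434, 0]) stool();
translate([-421, 151, 0]) stool();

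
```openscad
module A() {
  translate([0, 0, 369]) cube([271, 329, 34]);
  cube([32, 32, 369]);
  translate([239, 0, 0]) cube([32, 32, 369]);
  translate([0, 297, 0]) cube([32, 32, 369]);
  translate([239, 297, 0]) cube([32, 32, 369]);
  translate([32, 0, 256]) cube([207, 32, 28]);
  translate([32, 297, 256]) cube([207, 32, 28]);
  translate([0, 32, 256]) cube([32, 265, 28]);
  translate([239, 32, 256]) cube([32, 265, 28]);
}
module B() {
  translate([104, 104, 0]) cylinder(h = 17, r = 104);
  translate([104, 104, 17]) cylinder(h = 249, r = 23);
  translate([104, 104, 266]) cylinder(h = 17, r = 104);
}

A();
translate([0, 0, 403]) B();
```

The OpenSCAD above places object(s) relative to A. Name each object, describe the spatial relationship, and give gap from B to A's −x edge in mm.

A is a stool. B is a spool. The spool is on top of the stool. The gap from the spool to the stool's −x edge is 0 mm.

The spool's min-x is at 0; the stool's min-x is 0; gap = 0 mm.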